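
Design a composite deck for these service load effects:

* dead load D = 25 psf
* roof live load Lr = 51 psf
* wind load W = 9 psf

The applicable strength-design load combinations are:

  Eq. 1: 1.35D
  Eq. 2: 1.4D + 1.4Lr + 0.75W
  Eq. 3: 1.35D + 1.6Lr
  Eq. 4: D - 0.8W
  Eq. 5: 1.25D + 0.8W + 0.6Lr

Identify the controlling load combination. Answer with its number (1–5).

Eq. 1: 1.35(25) = 33.75
Eq. 2: 1.4(25) + 1.4(51) + 0.75(9) = 35.00 + 71.40 + 6.75 = 113.15
Eq. 3: 1.35(25) + 1.6(51) = 33.75 + 81.60 = 115.35
Eq. 4: 1.0(25) - 0.8(9) = 25.00 - 7.20 = 17.80
Eq. 5: 1.25(25) + 0.8(9) + 0.6(51) = 31.25 + 7.20 + 30.60 = 69.05
The largest value is 115.35 psf from combination 3.

Combination 3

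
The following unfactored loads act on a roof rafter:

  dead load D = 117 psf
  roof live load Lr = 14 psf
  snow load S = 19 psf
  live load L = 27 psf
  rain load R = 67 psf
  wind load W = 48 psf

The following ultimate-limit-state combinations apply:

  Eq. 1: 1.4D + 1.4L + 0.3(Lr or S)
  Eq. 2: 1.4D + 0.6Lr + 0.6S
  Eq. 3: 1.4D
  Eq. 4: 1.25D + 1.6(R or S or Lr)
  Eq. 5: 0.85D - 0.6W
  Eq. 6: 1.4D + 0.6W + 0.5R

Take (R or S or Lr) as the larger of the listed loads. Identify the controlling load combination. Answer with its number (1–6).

Combination 4

(Lr or S) → S = 19 psf; (R or S or Lr) → R = 67 psf.
Eq. 1: 1.4(117) + 1.4(27) + 0.3(19) = 207.3
Eq. 2: 1.4(117) + 0.6(14) + 0.6(19) = 183.6
Eq. 3: 1.4(117) = 163.8
Eq. 4: 1.25(117) + 1.6(67) = 253.5
Eq. 5: 0.85(117) - 0.6(48) = 70.7
Eq. 6: 1.4(117) + 0.6(48) + 0.5(67) = 226.1
The largest value is 253.5 psf from combination 4.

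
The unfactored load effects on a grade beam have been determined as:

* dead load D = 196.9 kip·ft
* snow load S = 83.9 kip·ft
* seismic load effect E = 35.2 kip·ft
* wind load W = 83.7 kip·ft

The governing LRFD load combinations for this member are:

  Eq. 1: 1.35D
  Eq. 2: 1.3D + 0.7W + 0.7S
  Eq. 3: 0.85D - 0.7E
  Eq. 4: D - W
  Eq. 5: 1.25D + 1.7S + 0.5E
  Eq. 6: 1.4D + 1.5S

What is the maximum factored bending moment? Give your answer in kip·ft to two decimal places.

406.36 kip·ft

Eq. 1: 1.35(196.9) = 265.82
Eq. 2: 1.3(196.9) + 0.7(83.7) + 0.7(83.9) = 255.97 + 58.59 + 58.73 = 373.29
Eq. 3: 0.85(196.9) - 0.7(35.2) = 167.37 - 24.64 = 142.73
Eq. 4: 1.0(196.9) - 1.0(83.7) = 196.90 - 83.70 = 113.20
Eq. 5: 1.25(196.9) + 1.7(83.9) + 0.5(35.2) = 246.13 + 142.63 + 17.60 = 406.36
Eq. 6: 1.4(196.9) + 1.5(83.9) = 275.66 + 125.85 = 401.51
The controlling combination is 5, giving 406.36 kip·ft.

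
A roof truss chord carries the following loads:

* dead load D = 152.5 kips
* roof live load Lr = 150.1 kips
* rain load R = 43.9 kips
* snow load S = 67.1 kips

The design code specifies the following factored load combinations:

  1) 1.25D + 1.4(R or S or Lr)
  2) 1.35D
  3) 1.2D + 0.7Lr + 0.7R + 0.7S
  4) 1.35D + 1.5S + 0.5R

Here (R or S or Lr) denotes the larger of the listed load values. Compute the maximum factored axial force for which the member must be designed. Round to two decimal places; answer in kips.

(R or S or Lr) → Lr = 150.1 kips.
1) 1.25(152.5) + 1.4(150.1) = 190.63 + 210.14 = 400.77
2) 1.35(152.5) = 205.88
3) 1.2(152.5) + 0.7(150.1) + 0.7(43.9) + 0.7(67.1) = 183.00 + 105.07 + 30.73 + 46.97 = 365.77
4) 1.35(152.5) + 1.5(67.1) + 0.5(43.9) = 205.88 + 100.65 + 21.95 = 328.48
The controlling combination is 1, giving 400.77 kips.

400.77 kips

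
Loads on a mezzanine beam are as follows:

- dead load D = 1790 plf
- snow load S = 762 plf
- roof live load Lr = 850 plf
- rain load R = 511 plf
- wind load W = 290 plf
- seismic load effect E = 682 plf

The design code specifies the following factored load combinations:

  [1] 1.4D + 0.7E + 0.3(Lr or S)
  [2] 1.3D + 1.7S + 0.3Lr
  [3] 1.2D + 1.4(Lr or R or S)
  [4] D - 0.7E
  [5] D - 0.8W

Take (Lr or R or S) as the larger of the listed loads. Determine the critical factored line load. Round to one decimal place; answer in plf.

3877.4 plf

(Lr or S) → Lr = 850 plf; (Lr or R or S) → Lr = 850 plf.
[1] 1.4(1790) + 0.7(682) + 0.3(850) = 2506.0 + 477.4 + 255.0 = 3238.4
[2] 1.3(1790) + 1.7(762) + 0.3(850) = 2327.0 + 1295.4 + 255.0 = 3877.4
[3] 1.2(1790) + 1.4(850) = 2148.0 + 1190.0 = 3338.0
[4] 1.0(1790) - 0.7(682) = 1790.0 - 477.4 = 1312.6
[5] 1.0(1790) - 0.8(290) = 1790.0 - 232.0 = 1558.0
Combination 2 governs: w_u = 3877.4 plf.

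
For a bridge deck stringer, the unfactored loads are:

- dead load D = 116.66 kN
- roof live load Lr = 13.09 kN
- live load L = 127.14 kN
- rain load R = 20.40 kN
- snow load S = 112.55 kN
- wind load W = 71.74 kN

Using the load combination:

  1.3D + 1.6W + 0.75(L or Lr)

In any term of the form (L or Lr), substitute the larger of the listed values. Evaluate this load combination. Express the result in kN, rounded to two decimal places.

361.80 kN

(L or Lr) → L = 127.14 kN.
1.3(116.66) + 1.6(71.74) + 0.75(127.14) = 151.66 + 114.78 + 95.36 = 361.80
P_u = 361.80 kN.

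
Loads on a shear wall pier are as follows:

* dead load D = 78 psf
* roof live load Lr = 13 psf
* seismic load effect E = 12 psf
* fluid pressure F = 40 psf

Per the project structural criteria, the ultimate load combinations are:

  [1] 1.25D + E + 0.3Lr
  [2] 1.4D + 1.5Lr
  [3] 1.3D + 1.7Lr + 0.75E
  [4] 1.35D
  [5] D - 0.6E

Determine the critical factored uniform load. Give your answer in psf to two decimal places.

132.50 psf

[1] 1.25(78) + 1.0(12) + 0.3(13) = 97.50 + 12.00 + 3.90 = 113.40
[2] 1.4(78) + 1.5(13) = 109.20 + 19.50 = 128.70
[3] 1.3(78) + 1.7(13) + 0.75(12) = 101.40 + 22.10 + 9.00 = 132.50
[4] 1.35(78) = 105.30
[5] 1.0(78) - 0.6(12) = 78.00 - 7.20 = 70.80
Combination 3 governs: q_u = 132.50 psf.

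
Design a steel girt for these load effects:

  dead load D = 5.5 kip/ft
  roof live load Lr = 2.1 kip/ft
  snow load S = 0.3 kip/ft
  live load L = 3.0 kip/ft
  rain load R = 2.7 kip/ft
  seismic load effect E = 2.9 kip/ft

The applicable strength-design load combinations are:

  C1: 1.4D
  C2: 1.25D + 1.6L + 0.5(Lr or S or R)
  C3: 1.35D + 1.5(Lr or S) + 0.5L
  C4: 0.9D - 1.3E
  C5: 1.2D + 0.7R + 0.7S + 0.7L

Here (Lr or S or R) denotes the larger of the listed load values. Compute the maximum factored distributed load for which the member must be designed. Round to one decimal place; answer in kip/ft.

(Lr or S or R) → R = 2.7 kip/ft; (Lr or S) → Lr = 2.1 kip/ft.
C1: 1.4(5.5) = 7.7
C2: 1.25(5.5) + 1.6(3.0) + 0.5(2.7) = 13.0
C3: 1.35(5.5) + 1.5(2.1) + 0.5(3.0) = 7.4 + 3.2 + 1.5 = 12.1
C4: 0.9(5.5) - 1.3(2.9) = 5.0 - 3.8 = 1.2
C5: 1.2(5.5) + 0.7(2.7) + 0.7(0.3) + 0.7(3.0) = 6.6 + 1.9 + 0.2 + 2.1 = 10.8
Maximum is from combination 2.

13.0 kip/ft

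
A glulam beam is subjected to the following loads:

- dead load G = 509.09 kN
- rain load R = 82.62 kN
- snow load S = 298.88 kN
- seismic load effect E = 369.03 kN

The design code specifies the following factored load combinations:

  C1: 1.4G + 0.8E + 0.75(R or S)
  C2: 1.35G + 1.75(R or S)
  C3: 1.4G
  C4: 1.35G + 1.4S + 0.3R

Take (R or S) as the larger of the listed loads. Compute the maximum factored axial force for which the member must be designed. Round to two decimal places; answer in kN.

1232.11 kN

(R or S) → S = 298.88 kN.
C1: 1.4(509.09) + 0.8(369.03) + 0.75(298.88) = 1232.11
C2: 1.35(509.09) + 1.75(298.88) = 1210.31
C3: 1.4(509.09) = 712.73
C4: 1.35(509.09) + 1.4(298.88) + 0.3(82.62) = 1130.49
Combination 1 governs: N_u = 1232.11 kN.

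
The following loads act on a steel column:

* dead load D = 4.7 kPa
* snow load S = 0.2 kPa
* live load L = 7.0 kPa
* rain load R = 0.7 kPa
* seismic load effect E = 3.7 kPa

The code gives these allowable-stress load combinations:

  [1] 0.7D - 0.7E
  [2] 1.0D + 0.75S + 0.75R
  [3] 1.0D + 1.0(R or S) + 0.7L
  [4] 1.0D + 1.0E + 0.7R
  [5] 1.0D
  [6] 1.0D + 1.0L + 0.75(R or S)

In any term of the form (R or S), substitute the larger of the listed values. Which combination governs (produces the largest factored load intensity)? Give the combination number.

Combination 6

(R or S) → R = 0.7 kPa.
[1] 0.7(4.7) - 0.7(3.7) = 0.70
[2] 1.0(4.7) + 0.75(0.2) + 0.75(0.7) = 5.38
[3] 1.0(4.7) + 1.0(0.7) + 0.7(7.0) = 10.30
[4] 1.0(4.7) + 1.0(3.7) + 0.7(0.7) = 8.89
[5] 1.0(4.7) = 4.70
[6] 1.0(4.7) + 1.0(7.0) + 0.75(0.7) = 12.23
The largest value is 12.23 kPa from combination 6.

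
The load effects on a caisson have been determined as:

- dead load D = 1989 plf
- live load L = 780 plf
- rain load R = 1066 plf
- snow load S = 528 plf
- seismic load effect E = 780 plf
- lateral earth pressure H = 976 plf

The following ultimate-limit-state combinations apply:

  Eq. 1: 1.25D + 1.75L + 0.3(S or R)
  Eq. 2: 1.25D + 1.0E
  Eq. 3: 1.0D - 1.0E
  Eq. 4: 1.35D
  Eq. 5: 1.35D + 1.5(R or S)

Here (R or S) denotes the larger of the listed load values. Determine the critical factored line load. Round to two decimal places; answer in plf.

(S or R) → R = 1066 plf; (R or S) → R = 1066 plf.
Eq. 1: 1.25(1989) + 1.75(780) + 0.3(1066) = 4171.05
Eq. 2: 1.25(1989) + 1.0(780) = 3266.25
Eq. 3: 1.0(1989) - 1.0(780) = 1209.00
Eq. 4: 1.35(1989) = 2685.15
Eq. 5: 1.35(1989) + 1.5(1066) = 4284.15
The controlling combination is 5, giving 4284.15 plf.

4284.15 plf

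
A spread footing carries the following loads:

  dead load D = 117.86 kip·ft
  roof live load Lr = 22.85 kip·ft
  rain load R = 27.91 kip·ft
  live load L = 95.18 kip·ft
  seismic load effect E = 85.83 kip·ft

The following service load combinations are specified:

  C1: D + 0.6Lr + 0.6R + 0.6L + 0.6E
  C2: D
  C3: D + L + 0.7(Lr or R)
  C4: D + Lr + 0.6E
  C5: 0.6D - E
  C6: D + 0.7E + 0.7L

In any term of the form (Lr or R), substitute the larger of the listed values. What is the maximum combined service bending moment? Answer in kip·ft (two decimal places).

256.92 kip·ft

(Lr or R) → R = 27.91 kip·ft.
C1: 1.0(117.86) + 0.6(22.85) + 0.6(27.91) + 0.6(95.18) + 0.6(85.83) = 256.92
C2: 1.0(117.86) = 117.86
C3: 1.0(117.86) + 1.0(95.18) + 0.7(27.91) = 117.86 + 95.18 + 19.54 = 232.58
C4: 1.0(117.86) + 1.0(22.85) + 0.6(85.83) = 117.86 + 22.85 + 51.50 = 192.21
C5: 0.6(117.86) - 1.0(85.83) = 70.72 - 85.83 = -15.11
C6: 1.0(117.86) + 0.7(85.83) + 0.7(95.18) = 117.86 + 60.08 + 66.63 = 244.57
The controlling combination is 1, giving 256.92 kip·ft.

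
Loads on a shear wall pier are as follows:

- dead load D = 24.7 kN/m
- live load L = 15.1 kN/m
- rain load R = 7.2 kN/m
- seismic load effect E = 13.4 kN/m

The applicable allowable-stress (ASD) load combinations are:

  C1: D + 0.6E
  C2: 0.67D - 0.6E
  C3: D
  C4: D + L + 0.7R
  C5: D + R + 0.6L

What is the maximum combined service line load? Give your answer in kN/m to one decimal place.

44.8 kN/m

C1: 1.0(24.7) + 0.6(13.4) = 24.7 + 8.0 = 32.7
C2: 0.67(24.7) - 0.6(13.4) = 16.5 - 8.0 = 8.5
C3: 1.0(24.7) = 24.7
C4: 1.0(24.7) + 1.0(15.1) + 0.7(7.2) = 24.7 + 15.1 + 5.0 = 44.8
C5: 1.0(24.7) + 1.0(7.2) + 0.6(15.1) = 24.7 + 7.2 + 9.1 = 41.0
Combination 4 governs: w = 44.8 kN/m.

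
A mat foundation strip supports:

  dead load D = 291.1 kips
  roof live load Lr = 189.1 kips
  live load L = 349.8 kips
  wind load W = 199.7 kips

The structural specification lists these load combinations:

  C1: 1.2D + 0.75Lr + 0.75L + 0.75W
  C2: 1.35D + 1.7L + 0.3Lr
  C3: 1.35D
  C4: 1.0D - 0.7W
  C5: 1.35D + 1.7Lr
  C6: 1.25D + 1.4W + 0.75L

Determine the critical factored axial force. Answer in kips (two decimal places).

1044.38 kips

C1: 1.2(291.1) + 0.75(189.1) + 0.75(349.8) + 0.75(199.7) = 903.27
C2: 1.35(291.1) + 1.7(349.8) + 0.3(189.1) = 1044.38
C3: 1.35(291.1) = 392.99
C4: 1.0(291.1) - 0.7(199.7) = 151.31
C5: 1.35(291.1) + 1.7(189.1) = 714.46
C6: 1.25(291.1) + 1.4(199.7) + 0.75(349.8) = 905.81
The controlling combination is 2, giving 1044.38 kips.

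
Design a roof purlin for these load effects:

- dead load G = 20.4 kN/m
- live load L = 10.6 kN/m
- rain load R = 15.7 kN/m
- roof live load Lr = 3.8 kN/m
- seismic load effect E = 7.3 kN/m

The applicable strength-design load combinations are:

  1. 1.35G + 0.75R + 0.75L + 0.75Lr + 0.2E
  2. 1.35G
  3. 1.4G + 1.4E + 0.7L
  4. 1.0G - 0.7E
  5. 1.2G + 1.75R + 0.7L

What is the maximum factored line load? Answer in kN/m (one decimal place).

1. 1.35(20.4) + 0.75(15.7) + 0.75(10.6) + 0.75(3.8) + 0.2(7.3) = 51.6
2. 1.35(20.4) = 27.5
3. 1.4(20.4) + 1.4(7.3) + 0.7(10.6) = 28.6 + 10.2 + 7.4 = 46.2
4. 1.0(20.4) - 0.7(7.3) = 20.4 - 5.1 = 15.3
5. 1.2(20.4) + 1.75(15.7) + 0.7(10.6) = 24.5 + 27.5 + 7.4 = 59.4
Combination 5 governs: w_u = 59.4 kN/m.

59.4 kN/m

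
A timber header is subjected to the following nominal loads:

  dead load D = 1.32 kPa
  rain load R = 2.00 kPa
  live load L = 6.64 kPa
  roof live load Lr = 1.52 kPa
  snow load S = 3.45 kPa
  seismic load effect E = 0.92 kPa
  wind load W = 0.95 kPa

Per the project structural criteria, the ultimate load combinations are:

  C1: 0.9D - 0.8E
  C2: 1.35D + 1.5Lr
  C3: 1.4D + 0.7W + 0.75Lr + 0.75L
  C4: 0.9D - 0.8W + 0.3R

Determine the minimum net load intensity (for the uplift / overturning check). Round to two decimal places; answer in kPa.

0.45 kPa

C1: 0.9(1.32) - 0.8(0.92) = 1.19 - 0.74 = 0.45
C2: 1.35(1.32) + 1.5(1.52) = 1.78 + 2.28 = 4.06
C3: 1.4(1.32) + 0.7(0.95) + 0.75(1.52) + 0.75(6.64) = 8.63
C4: 0.9(1.32) - 0.8(0.95) + 0.3(2.00) = 1.19 - 0.76 + 0.60 = 1.03
Combination 1 gives the minimum: 0.45 kPa.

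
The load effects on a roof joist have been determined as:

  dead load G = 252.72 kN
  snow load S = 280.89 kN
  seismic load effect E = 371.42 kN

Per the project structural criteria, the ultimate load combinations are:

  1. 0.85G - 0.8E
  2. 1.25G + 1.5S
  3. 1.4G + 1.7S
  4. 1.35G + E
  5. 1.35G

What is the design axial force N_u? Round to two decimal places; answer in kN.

1. 0.85(252.72) - 0.8(371.42) = -82.32
2. 1.25(252.72) + 1.5(280.89) = 737.24
3. 1.4(252.72) + 1.7(280.89) = 831.32
4. 1.35(252.72) + 1.0(371.42) = 712.59
5. 1.35(252.72) = 341.17
Combination 3 governs: N_u = 831.32 kN.

831.32 kN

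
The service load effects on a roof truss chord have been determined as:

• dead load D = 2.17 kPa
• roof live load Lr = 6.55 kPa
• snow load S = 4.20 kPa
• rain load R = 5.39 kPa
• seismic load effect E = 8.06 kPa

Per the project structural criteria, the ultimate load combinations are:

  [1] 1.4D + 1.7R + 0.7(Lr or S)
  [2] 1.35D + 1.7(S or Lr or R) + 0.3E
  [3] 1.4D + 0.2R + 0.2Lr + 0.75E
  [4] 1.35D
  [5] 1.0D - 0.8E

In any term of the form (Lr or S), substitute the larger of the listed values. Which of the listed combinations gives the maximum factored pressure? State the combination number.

(Lr or S) → Lr = 6.55 kPa; (S or Lr or R) → Lr = 6.55 kPa.
[1] 1.4(2.17) + 1.7(5.39) + 0.7(6.55) = 16.79
[2] 1.35(2.17) + 1.7(6.55) + 0.3(8.06) = 16.48
[3] 1.4(2.17) + 0.2(5.39) + 0.2(6.55) + 0.75(8.06) = 11.47
[4] 1.35(2.17) = 2.93
[5] 1.0(2.17) - 0.8(8.06) = -4.28
The largest value is 16.79 kPa from combination 1.

Combination 1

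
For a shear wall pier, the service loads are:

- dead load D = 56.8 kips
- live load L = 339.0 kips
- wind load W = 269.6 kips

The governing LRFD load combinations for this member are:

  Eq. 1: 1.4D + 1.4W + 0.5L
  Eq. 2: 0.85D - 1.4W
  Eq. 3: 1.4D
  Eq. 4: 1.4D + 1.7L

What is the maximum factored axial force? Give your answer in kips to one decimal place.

655.8 kips

Eq. 1: 1.4(56.8) + 1.4(269.6) + 0.5(339.0) = 626.5
Eq. 2: 0.85(56.8) - 1.4(269.6) = -329.2
Eq. 3: 1.4(56.8) = 79.5
Eq. 4: 1.4(56.8) + 1.7(339.0) = 79.5 + 576.3 = 655.8
Maximum is from combination 4.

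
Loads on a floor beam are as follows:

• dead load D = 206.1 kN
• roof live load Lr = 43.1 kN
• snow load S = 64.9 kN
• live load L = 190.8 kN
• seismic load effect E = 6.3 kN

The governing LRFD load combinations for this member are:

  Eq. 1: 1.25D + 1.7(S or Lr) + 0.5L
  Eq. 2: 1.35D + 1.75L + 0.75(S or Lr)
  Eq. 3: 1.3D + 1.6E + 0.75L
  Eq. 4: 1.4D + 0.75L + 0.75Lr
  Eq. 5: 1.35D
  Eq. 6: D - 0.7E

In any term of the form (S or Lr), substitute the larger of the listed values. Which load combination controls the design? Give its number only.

(S or Lr) → S = 64.9 kN.
Eq. 1: 1.25(206.1) + 1.7(64.9) + 0.5(190.8) = 463.4
Eq. 2: 1.35(206.1) + 1.75(190.8) + 0.75(64.9) = 278.2 + 333.9 + 48.7 = 660.8
Eq. 3: 1.3(206.1) + 1.6(6.3) + 0.75(190.8) = 267.9 + 10.1 + 143.1 = 421.1
Eq. 4: 1.4(206.1) + 0.75(190.8) + 0.75(43.1) = 464.0
Eq. 5: 1.35(206.1) = 278.2
Eq. 6: 1.0(206.1) - 0.7(6.3) = 206.1 - 4.4 = 201.7
The largest value is 660.8 kN from combination 2.

Combination 2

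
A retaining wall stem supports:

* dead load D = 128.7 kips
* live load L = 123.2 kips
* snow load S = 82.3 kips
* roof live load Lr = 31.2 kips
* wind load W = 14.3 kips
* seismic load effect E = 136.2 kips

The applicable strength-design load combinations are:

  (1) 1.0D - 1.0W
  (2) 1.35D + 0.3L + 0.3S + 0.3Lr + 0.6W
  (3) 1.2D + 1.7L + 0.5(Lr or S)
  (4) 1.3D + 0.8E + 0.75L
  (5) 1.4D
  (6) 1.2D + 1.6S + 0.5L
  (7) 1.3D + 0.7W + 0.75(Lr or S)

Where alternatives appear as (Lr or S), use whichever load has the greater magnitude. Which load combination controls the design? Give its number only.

(Lr or S) → S = 82.3 kips.
(1) 1.0(128.7) - 1.0(14.3) = 128.7 - 14.3 = 114.4
(2) 1.35(128.7) + 0.3(123.2) + 0.3(82.3) + 0.3(31.2) + 0.6(14.3) = 253.3
(3) 1.2(128.7) + 1.7(123.2) + 0.5(82.3) = 154.4 + 209.4 + 41.2 = 405.0
(4) 1.3(128.7) + 0.8(136.2) + 0.75(123.2) = 167.3 + 109.0 + 92.4 = 368.7
(5) 1.4(128.7) = 180.2
(6) 1.2(128.7) + 1.6(82.3) + 0.5(123.2) = 154.4 + 131.7 + 61.6 = 347.7
(7) 1.3(128.7) + 0.7(14.3) + 0.75(82.3) = 167.3 + 10.0 + 61.7 = 239.0
The largest value is 405.0 kips from combination 3.

Combination 3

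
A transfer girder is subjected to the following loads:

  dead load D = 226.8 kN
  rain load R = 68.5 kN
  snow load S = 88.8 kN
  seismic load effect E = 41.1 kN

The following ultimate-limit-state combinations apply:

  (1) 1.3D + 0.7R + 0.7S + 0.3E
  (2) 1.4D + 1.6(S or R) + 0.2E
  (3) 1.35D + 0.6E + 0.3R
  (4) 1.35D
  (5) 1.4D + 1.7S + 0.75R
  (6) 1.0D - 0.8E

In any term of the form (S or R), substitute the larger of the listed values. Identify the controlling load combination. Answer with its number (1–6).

(S or R) → S = 88.8 kN.
(1) 1.3(226.8) + 0.7(68.5) + 0.7(88.8) + 0.3(41.1) = 294.8 + 48.0 + 62.2 + 12.3 = 417.3
(2) 1.4(226.8) + 1.6(88.8) + 0.2(41.1) = 317.5 + 142.1 + 8.2 = 467.8
(3) 1.35(226.8) + 0.6(41.1) + 0.3(68.5) = 351.4
(4) 1.35(226.8) = 306.2
(5) 1.4(226.8) + 1.7(88.8) + 0.75(68.5) = 317.5 + 151.0 + 51.4 = 519.9
(6) 1.0(226.8) - 0.8(41.1) = 226.8 - 32.9 = 193.9
The largest value is 519.9 kN from combination 5.

Combination 5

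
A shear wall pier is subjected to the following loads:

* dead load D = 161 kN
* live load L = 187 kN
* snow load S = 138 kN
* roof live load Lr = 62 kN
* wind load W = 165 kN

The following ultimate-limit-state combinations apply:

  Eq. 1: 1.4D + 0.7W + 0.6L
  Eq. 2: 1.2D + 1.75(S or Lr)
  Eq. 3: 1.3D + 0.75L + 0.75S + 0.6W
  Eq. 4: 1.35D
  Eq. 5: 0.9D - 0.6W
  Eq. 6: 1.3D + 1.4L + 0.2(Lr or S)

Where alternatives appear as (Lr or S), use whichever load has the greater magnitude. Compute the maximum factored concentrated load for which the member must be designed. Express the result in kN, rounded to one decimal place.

(S or Lr) → S = 138 kN; (Lr or S) → S = 138 kN.
Eq. 1: 1.4(161) + 0.7(165) + 0.6(187) = 225.4 + 115.5 + 112.2 = 453.1
Eq. 2: 1.2(161) + 1.75(138) = 193.2 + 241.5 = 434.7
Eq. 3: 1.3(161) + 0.75(187) + 0.75(138) + 0.6(165) = 209.3 + 140.3 + 103.5 + 99.0 = 552.1
Eq. 4: 1.35(161) = 217.4
Eq. 5: 0.9(161) - 0.6(165) = 144.9 - 99.0 = 45.9
Eq. 6: 1.3(161) + 1.4(187) + 0.2(138) = 209.3 + 261.8 + 27.6 = 498.7
Combination 3 governs: P_u = 552.1 kN.

552.1 kN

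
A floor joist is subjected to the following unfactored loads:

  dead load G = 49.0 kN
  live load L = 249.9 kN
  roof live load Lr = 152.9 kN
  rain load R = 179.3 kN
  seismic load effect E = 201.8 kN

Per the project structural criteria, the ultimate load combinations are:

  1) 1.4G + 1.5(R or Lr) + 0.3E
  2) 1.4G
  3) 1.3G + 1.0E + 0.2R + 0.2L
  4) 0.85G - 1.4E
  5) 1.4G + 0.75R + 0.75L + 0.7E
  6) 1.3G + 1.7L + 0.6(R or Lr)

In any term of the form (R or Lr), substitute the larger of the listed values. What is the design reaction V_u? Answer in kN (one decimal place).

596.1 kN

(R or Lr) → R = 179.3 kN.
1) 1.4(49.0) + 1.5(179.3) + 0.3(201.8) = 68.6 + 269.0 + 60.5 = 398.1
2) 1.4(49.0) = 68.6
3) 1.3(49.0) + 1.0(201.8) + 0.2(179.3) + 0.2(249.9) = 351.3
4) 0.85(49.0) - 1.4(201.8) = -240.9
5) 1.4(49.0) + 0.75(179.3) + 0.75(249.9) + 0.7(201.8) = 68.6 + 134.5 + 187.4 + 141.3 = 531.8
6) 1.3(49.0) + 1.7(249.9) + 0.6(179.3) = 63.7 + 424.8 + 107.6 = 596.1
Combination 6 governs: V_u = 596.1 kN.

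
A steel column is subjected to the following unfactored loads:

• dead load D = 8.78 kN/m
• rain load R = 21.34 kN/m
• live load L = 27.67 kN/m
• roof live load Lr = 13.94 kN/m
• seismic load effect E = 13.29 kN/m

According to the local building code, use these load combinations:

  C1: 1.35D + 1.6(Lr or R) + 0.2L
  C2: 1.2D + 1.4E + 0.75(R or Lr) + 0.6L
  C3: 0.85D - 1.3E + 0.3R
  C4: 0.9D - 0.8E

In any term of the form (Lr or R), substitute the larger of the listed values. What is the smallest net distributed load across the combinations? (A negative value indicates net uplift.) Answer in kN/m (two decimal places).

(Lr or R) → R = 21.34 kN/m; (R or Lr) → R = 21.34 kN/m.
C1: 1.35(8.78) + 1.6(21.34) + 0.2(27.67) = 51.53
C2: 1.2(8.78) + 1.4(13.29) + 0.75(21.34) + 0.6(27.67) = 61.75
C3: 0.85(8.78) - 1.3(13.29) + 0.3(21.34) = -3.41
C4: 0.9(8.78) - 0.8(13.29) = -2.73
Combination 3 gives the minimum: -3.41 kN/m.

-3.41 kN/m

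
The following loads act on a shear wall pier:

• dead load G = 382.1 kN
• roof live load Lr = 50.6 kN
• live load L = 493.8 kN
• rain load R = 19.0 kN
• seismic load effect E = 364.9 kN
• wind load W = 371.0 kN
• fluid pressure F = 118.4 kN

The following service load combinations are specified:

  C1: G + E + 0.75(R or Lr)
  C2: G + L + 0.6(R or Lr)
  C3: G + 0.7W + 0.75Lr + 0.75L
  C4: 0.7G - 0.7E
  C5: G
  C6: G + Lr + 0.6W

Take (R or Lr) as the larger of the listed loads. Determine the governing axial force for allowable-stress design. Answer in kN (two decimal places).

(R or Lr) → Lr = 50.6 kN.
C1: 1.0(382.1) + 1.0(364.9) + 0.75(50.6) = 784.95
C2: 1.0(382.1) + 1.0(493.8) + 0.6(50.6) = 906.26
C3: 1.0(382.1) + 0.7(371.0) + 0.75(50.6) + 0.75(493.8) = 1050.10
C4: 0.7(382.1) - 0.7(364.9) = 12.04
C5: 1.0(382.1) = 382.10
C6: 1.0(382.1) + 1.0(50.6) + 0.6(371.0) = 655.30
Combination 3 governs: N = 1050.10 kN.

1050.10 kN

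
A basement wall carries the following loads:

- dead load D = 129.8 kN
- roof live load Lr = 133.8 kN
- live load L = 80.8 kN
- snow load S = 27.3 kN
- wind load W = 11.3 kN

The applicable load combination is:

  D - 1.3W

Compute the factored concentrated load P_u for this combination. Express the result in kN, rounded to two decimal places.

115.11 kN

1.0(129.8) - 1.3(11.3) = 129.80 - 14.69 = 115.11
P_u = 115.11 kN.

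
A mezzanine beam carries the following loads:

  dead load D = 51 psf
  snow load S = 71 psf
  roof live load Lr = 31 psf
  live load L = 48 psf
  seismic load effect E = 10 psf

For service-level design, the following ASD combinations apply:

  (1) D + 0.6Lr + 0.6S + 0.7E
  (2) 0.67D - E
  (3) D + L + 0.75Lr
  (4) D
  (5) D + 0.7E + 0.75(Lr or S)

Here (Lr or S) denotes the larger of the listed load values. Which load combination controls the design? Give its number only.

(Lr or S) → S = 71 psf.
(1) 1.0(51) + 0.6(31) + 0.6(71) + 0.7(10) = 51.00 + 18.60 + 42.60 + 7.00 = 119.20
(2) 0.67(51) - 1.0(10) = 34.17 - 10.00 = 24.17
(3) 1.0(51) + 1.0(48) + 0.75(31) = 51.00 + 48.00 + 23.25 = 122.25
(4) 1.0(51) = 51.00
(5) 1.0(51) + 0.7(10) + 0.75(71) = 51.00 + 7.00 + 53.25 = 111.25
The largest value is 122.25 psf from combination 3.

Combination 3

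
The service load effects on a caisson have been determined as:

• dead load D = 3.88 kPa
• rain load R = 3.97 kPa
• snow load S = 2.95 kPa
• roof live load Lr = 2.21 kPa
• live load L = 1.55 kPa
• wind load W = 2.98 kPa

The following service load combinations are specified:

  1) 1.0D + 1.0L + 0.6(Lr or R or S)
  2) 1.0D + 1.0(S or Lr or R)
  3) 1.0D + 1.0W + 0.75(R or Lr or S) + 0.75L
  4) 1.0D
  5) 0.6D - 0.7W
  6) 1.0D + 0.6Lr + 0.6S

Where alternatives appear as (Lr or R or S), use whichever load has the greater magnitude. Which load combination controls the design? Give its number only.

(Lr or R or S) → R = 3.97 kPa; (S or Lr or R) → R = 3.97 kPa; (R or Lr or S) → R = 3.97 kPa.
1) 1.0(3.88) + 1.0(1.55) + 0.6(3.97) = 3.88 + 1.55 + 2.38 = 7.81
2) 1.0(3.88) + 1.0(3.97) = 3.88 + 3.97 = 7.85
3) 1.0(3.88) + 1.0(2.98) + 0.75(3.97) + 0.75(1.55) = 3.88 + 2.98 + 2.98 + 1.16 = 11.00
4) 1.0(3.88) = 3.88
5) 0.6(3.88) - 0.7(2.98) = 2.33 - 2.09 = 0.24
6) 1.0(3.88) + 0.6(2.21) + 0.6(2.95) = 3.88 + 1.33 + 1.77 = 6.98
The largest value is 11.00 kPa from combination 3.

Combination 3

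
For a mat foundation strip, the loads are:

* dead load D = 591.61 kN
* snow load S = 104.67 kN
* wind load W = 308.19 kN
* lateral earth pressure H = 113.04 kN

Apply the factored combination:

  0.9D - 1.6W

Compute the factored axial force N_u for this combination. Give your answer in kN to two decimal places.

0.9(591.61) - 1.6(308.19) = 532.45 - 493.10 = 39.35
N_u = 39.35 kN.

39.35 kN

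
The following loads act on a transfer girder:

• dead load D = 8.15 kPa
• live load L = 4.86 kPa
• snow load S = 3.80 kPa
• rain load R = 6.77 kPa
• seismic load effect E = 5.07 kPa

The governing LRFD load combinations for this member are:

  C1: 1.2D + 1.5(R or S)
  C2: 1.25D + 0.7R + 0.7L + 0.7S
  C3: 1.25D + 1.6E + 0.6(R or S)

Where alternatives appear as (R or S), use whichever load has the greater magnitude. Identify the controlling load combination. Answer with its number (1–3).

(R or S) → R = 6.77 kPa.
C1: 1.2(8.15) + 1.5(6.77) = 9.78 + 10.16 = 19.94
C2: 1.25(8.15) + 0.7(6.77) + 0.7(4.86) + 0.7(3.80) = 10.19 + 4.74 + 3.40 + 2.66 = 20.99
C3: 1.25(8.15) + 1.6(5.07) + 0.6(6.77) = 10.19 + 8.11 + 4.06 = 22.36
The largest value is 22.36 kPa from combination 3.

Combination 3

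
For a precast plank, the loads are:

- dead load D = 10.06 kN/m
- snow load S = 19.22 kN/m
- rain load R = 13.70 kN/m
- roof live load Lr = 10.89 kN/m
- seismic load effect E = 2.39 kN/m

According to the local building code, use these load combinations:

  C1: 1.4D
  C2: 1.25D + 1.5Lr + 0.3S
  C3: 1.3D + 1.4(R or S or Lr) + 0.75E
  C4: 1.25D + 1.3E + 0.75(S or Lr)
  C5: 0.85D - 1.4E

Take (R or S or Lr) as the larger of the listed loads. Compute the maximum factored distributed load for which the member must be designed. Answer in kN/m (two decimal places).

41.78 kN/m

(R or S or Lr) → S = 19.22 kN/m; (S or Lr) → S = 19.22 kN/m.
C1: 1.4(10.06) = 14.08
C2: 1.25(10.06) + 1.5(10.89) + 0.3(19.22) = 34.68
C3: 1.3(10.06) + 1.4(19.22) + 0.75(2.39) = 41.78
C4: 1.25(10.06) + 1.3(2.39) + 0.75(19.22) = 30.10
C5: 0.85(10.06) - 1.4(2.39) = 5.21
Combination 3 governs: w_u = 41.78 kN/m.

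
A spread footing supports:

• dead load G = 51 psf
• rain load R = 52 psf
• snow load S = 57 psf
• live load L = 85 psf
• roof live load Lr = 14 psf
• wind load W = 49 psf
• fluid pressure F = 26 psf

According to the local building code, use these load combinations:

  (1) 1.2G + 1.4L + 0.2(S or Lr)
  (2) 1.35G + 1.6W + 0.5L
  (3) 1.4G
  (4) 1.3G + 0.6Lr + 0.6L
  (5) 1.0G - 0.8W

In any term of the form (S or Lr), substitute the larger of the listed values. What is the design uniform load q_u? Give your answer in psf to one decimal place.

(S or Lr) → S = 57 psf.
(1) 1.2(51) + 1.4(85) + 0.2(57) = 61.2 + 119.0 + 11.4 = 191.6
(2) 1.35(51) + 1.6(49) + 0.5(85) = 68.9 + 78.4 + 42.5 = 189.8
(3) 1.4(51) = 71.4
(4) 1.3(51) + 0.6(14) + 0.6(85) = 66.3 + 8.4 + 51.0 = 125.7
(5) 1.0(51) - 0.8(49) = 51.0 - 39.2 = 11.8
Maximum is from combination 1.

191.6 psf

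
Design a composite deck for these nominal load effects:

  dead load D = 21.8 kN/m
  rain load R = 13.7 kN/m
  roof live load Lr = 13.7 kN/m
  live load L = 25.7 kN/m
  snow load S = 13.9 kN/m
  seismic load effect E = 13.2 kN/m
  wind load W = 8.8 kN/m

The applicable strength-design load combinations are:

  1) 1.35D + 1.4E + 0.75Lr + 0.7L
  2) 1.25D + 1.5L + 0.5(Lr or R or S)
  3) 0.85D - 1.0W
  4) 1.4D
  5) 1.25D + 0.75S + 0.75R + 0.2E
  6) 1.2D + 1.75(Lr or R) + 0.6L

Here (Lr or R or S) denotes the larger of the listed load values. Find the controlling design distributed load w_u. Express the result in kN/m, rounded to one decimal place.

76.2 kN/m

(Lr or R or S) → S = 13.9 kN/m; (Lr or R) → Lr = 13.7 kN/m.
1) 1.35(21.8) + 1.4(13.2) + 0.75(13.7) + 0.7(25.7) = 76.2
2) 1.25(21.8) + 1.5(25.7) + 0.5(13.9) = 72.8
3) 0.85(21.8) - 1.0(8.8) = 9.7
4) 1.4(21.8) = 30.5
5) 1.25(21.8) + 0.75(13.9) + 0.75(13.7) + 0.2(13.2) = 50.6
6) 1.2(21.8) + 1.75(13.7) + 0.6(25.7) = 65.6
Combination 1 governs: w_u = 76.2 kN/m.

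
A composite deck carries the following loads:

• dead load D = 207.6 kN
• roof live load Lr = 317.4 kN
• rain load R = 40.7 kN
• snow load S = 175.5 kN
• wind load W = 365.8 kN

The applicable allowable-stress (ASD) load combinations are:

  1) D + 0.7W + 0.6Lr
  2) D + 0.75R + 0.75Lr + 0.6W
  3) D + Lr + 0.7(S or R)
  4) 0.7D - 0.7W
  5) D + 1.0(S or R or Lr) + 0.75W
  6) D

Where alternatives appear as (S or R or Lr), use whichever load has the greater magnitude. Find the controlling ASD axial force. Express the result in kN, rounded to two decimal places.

799.35 kN

(S or R) → S = 175.5 kN; (S or R or Lr) → Lr = 317.4 kN.
1) 1.0(207.6) + 0.7(365.8) + 0.6(317.4) = 207.60 + 256.06 + 190.44 = 654.10
2) 1.0(207.6) + 0.75(40.7) + 0.75(317.4) + 0.6(365.8) = 207.60 + 30.53 + 238.05 + 219.48 = 695.66
3) 1.0(207.6) + 1.0(317.4) + 0.7(175.5) = 207.60 + 317.40 + 122.85 = 647.85
4) 0.7(207.6) - 0.7(365.8) = 145.32 - 256.06 = -110.74
5) 1.0(207.6) + 1.0(317.4) + 0.75(365.8) = 207.60 + 317.40 + 274.35 = 799.35
6) 1.0(207.6) = 207.60
The controlling combination is 5, giving 799.35 kN.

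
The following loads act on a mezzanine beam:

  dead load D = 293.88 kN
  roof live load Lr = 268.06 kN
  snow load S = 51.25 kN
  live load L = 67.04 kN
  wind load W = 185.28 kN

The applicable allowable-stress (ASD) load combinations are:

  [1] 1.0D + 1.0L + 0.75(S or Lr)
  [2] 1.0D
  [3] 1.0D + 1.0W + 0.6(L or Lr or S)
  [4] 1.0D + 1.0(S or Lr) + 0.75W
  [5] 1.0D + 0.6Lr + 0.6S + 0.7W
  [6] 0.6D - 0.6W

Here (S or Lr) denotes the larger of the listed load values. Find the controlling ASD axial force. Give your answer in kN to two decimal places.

700.90 kN

(S or Lr) → Lr = 268.06 kN; (L or Lr or S) → Lr = 268.06 kN.
[1] 1.0(293.88) + 1.0(67.04) + 0.75(268.06) = 293.88 + 67.04 + 201.05 = 561.97
[2] 1.0(293.88) = 293.88
[3] 1.0(293.88) + 1.0(185.28) + 0.6(268.06) = 293.88 + 185.28 + 160.84 = 640.00
[4] 1.0(293.88) + 1.0(268.06) + 0.75(185.28) = 293.88 + 268.06 + 138.96 = 700.90
[5] 1.0(293.88) + 0.6(268.06) + 0.6(51.25) + 0.7(185.28) = 615.16
[6] 0.6(293.88) - 0.6(185.28) = 176.33 - 111.17 = 65.16
Combination 4 governs: N = 700.90 kN.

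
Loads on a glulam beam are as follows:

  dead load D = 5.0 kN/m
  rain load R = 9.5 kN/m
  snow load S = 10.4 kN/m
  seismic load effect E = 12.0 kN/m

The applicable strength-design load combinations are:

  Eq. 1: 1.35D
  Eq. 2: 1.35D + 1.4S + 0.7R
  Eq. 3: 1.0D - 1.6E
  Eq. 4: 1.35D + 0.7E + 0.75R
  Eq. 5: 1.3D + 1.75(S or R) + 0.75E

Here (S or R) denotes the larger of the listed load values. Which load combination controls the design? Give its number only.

Combination 5

(S or R) → S = 10.4 kN/m.
Eq. 1: 1.35(5.0) = 6.8
Eq. 2: 1.35(5.0) + 1.4(10.4) + 0.7(9.5) = 28.0
Eq. 3: 1.0(5.0) - 1.6(12.0) = 5.0 - 19.2 = -14.2
Eq. 4: 1.35(5.0) + 0.7(12.0) + 0.75(9.5) = 6.8 + 8.4 + 7.1 = 22.3
Eq. 5: 1.3(5.0) + 1.75(10.4) + 0.75(12.0) = 6.5 + 18.2 + 9.0 = 33.7
The largest value is 33.7 kN/m from combination 5.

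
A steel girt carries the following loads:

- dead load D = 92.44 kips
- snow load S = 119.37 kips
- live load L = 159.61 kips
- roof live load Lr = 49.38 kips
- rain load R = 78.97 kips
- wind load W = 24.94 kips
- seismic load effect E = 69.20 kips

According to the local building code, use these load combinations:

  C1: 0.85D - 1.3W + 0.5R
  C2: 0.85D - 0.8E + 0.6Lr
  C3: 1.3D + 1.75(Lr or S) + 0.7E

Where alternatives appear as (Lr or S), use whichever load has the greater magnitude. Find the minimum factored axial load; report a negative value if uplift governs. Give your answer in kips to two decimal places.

52.84 kips

(Lr or S) → S = 119.37 kips.
C1: 0.85(92.44) - 1.3(24.94) + 0.5(78.97) = 85.64
C2: 0.85(92.44) - 0.8(69.20) + 0.6(49.38) = 52.84
C3: 1.3(92.44) + 1.75(119.37) + 0.7(69.20) = 377.51
Combination 2 gives the minimum: 52.84 kips.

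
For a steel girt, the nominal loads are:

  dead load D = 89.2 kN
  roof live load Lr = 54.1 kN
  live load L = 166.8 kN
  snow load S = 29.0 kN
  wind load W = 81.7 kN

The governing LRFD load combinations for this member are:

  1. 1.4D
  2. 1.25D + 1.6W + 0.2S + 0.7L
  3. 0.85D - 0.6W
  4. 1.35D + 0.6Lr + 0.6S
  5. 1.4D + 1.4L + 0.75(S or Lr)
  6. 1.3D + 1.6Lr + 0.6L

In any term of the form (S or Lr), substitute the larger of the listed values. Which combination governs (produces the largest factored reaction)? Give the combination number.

Combination 5

(S or Lr) → Lr = 54.1 kN.
1. 1.4(89.2) = 124.9
2. 1.25(89.2) + 1.6(81.7) + 0.2(29.0) + 0.7(166.8) = 364.8
3. 0.85(89.2) - 0.6(81.7) = 26.8
4. 1.35(89.2) + 0.6(54.1) + 0.6(29.0) = 170.3
5. 1.4(89.2) + 1.4(166.8) + 0.75(54.1) = 399.0
6. 1.3(89.2) + 1.6(54.1) + 0.6(166.8) = 302.6
The largest value is 399.0 kN from combination 5.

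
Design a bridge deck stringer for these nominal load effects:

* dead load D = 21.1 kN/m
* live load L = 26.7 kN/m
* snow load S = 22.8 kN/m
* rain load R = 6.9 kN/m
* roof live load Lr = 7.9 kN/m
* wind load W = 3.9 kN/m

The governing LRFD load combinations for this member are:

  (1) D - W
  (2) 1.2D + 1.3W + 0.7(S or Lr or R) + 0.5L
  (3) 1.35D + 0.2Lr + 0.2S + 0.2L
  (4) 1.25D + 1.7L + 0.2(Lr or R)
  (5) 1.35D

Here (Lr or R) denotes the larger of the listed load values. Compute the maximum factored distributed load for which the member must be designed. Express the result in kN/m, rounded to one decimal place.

73.3 kN/m

(S or Lr or R) → S = 22.8 kN/m; (Lr or R) → Lr = 7.9 kN/m.
(1) 1.0(21.1) - 1.0(3.9) = 17.2
(2) 1.2(21.1) + 1.3(3.9) + 0.7(22.8) + 0.5(26.7) = 59.7
(3) 1.35(21.1) + 0.2(7.9) + 0.2(22.8) + 0.2(26.7) = 40.0
(4) 1.25(21.1) + 1.7(26.7) + 0.2(7.9) = 73.3
(5) 1.35(21.1) = 28.5
The controlling combination is 4, giving 73.3 kN/m.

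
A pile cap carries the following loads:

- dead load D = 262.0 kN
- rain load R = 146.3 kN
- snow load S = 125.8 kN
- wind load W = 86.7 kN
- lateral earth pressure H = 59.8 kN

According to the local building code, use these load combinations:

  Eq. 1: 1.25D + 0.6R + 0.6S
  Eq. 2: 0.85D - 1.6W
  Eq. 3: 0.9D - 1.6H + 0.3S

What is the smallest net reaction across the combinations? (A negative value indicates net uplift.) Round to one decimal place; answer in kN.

Eq. 1: 1.25(262.0) + 0.6(146.3) + 0.6(125.8) = 490.8
Eq. 2: 0.85(262.0) - 1.6(86.7) = 84.0
Eq. 3: 0.9(262.0) - 1.6(59.8) + 0.3(125.8) = 177.9
Combination 2 gives the minimum: 84.0 kN.

84.0 kN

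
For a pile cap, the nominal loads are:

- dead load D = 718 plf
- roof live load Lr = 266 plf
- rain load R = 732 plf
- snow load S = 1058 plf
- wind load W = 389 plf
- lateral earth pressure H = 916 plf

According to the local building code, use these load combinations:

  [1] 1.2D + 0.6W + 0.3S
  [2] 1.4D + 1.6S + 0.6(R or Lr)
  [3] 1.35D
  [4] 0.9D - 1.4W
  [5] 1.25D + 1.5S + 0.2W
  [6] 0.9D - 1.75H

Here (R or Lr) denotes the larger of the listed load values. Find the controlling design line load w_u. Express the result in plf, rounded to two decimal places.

3137.20 plf

(R or Lr) → R = 732 plf.
[1] 1.2(718) + 0.6(389) + 0.3(1058) = 861.60 + 233.40 + 317.40 = 1412.40
[2] 1.4(718) + 1.6(1058) + 0.6(732) = 1005.20 + 1692.80 + 439.20 = 3137.20
[3] 1.35(718) = 969.30
[4] 0.9(718) - 1.4(389) = 646.20 - 544.60 = 101.60
[5] 1.25(718) + 1.5(1058) + 0.2(389) = 897.50 + 1587.00 + 77.80 = 2562.30
[6] 0.9(718) - 1.75(916) = 646.20 - 1603.00 = -956.80
Maximum is from combination 2.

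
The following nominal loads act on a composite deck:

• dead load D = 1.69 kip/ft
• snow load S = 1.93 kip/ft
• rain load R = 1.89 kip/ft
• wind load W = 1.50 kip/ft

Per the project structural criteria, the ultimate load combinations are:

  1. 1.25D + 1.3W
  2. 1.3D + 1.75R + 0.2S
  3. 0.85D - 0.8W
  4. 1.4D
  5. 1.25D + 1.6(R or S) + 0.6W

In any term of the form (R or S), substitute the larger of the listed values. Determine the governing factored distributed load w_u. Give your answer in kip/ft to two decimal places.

(R or S) → S = 1.93 kip/ft.
1. 1.25(1.69) + 1.3(1.50) = 2.11 + 1.95 = 4.06
2. 1.3(1.69) + 1.75(1.89) + 0.2(1.93) = 5.89
3. 0.85(1.69) - 0.8(1.50) = 1.44 - 1.20 = 0.24
4. 1.4(1.69) = 2.37
5. 1.25(1.69) + 1.6(1.93) + 0.6(1.50) = 2.11 + 3.09 + 0.90 = 6.10
Maximum is from combination 5.

6.10 kip/ft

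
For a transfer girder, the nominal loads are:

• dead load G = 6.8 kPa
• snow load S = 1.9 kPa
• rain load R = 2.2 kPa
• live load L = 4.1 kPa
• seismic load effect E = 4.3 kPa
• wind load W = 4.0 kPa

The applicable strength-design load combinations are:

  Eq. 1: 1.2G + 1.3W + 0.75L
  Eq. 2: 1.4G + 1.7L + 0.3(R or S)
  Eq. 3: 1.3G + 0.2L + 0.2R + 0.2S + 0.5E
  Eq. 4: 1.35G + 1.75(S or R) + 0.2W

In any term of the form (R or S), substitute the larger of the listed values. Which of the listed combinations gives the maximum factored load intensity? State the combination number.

(R or S) → R = 2.2 kPa; (S or R) → R = 2.2 kPa.
Eq. 1: 1.2(6.8) + 1.3(4.0) + 0.75(4.1) = 8.16 + 5.20 + 3.08 = 16.44
Eq. 2: 1.4(6.8) + 1.7(4.1) + 0.3(2.2) = 9.52 + 6.97 + 0.66 = 17.15
Eq. 3: 1.3(6.8) + 0.2(4.1) + 0.2(2.2) + 0.2(1.9) + 0.5(4.3) = 8.84 + 0.82 + 0.44 + 0.38 + 2.15 = 12.63
Eq. 4: 1.35(6.8) + 1.75(2.2) + 0.2(4.0) = 9.18 + 3.85 + 0.80 = 13.83
The largest value is 17.15 kPa from combination 2.

Combination 2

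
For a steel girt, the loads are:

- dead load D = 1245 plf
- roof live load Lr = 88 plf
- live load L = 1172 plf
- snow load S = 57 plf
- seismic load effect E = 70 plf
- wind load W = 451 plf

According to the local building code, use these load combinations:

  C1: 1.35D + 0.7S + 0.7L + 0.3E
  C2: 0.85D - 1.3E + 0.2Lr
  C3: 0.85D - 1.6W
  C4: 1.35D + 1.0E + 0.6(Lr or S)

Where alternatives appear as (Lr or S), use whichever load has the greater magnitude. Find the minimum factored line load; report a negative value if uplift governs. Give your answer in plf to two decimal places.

(Lr or S) → Lr = 88 plf.
C1: 1.35(1245) + 0.7(57) + 0.7(1172) + 0.3(70) = 2562.05
C2: 0.85(1245) - 1.3(70) + 0.2(88) = 984.85
C3: 0.85(1245) - 1.6(451) = 336.65
C4: 1.35(1245) + 1.0(70) + 0.6(88) = 1803.55
Combination 3 gives the minimum: 336.65 plf.

336.65 plf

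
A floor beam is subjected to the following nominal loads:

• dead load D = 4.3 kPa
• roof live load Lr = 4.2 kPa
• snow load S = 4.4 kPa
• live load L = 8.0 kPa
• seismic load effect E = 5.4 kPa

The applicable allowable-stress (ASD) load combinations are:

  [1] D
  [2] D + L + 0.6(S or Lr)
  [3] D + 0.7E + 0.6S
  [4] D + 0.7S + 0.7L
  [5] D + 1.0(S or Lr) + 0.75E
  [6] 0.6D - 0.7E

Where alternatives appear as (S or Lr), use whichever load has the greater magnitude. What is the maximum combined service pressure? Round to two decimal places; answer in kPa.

(S or Lr) → S = 4.4 kPa.
[1] 1.0(4.3) = 4.30
[2] 1.0(4.3) + 1.0(8.0) + 0.6(4.4) = 14.94
[3] 1.0(4.3) + 0.7(5.4) + 0.6(4.4) = 10.72
[4] 1.0(4.3) + 0.7(4.4) + 0.7(8.0) = 12.98
[5] 1.0(4.3) + 1.0(4.4) + 0.75(5.4) = 12.75
[6] 0.6(4.3) - 0.7(5.4) = -1.20
Combination 2 governs: p = 14.94 kPa.

14.94 kPa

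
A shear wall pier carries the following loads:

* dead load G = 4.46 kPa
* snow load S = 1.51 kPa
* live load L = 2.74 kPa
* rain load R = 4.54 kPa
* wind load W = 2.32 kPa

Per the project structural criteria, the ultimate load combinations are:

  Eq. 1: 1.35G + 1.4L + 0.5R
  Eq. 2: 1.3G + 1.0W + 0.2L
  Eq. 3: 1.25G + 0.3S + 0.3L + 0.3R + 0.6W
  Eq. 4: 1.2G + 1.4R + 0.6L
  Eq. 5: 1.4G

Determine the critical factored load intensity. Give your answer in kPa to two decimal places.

Eq. 1: 1.35(4.46) + 1.4(2.74) + 0.5(4.54) = 6.02 + 3.84 + 2.27 = 12.13
Eq. 2: 1.3(4.46) + 1.0(2.32) + 0.2(2.74) = 5.80 + 2.32 + 0.55 = 8.67
Eq. 3: 1.25(4.46) + 0.3(1.51) + 0.3(2.74) + 0.3(4.54) + 0.6(2.32) = 5.58 + 0.45 + 0.82 + 1.36 + 1.39 = 9.60
Eq. 4: 1.2(4.46) + 1.4(4.54) + 0.6(2.74) = 5.35 + 6.36 + 1.64 = 13.35
Eq. 5: 1.4(4.46) = 6.24
Maximum is from combination 4.

13.35 kPa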